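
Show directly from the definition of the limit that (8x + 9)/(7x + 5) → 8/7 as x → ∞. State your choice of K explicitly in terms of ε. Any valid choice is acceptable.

K = (23/49)/ε

Fix ε > 0. We seek K > 0 such that x > K implies |(8x + 9)/(7x + 5) − (8/7)| < ε.
(8x + 9)/(7x + 5) − (8/7) = (7(8x + 9) − 8(7x + 5)) / (7(7x + 5)) = 23/(7(7x + 5)).
For x > 0 we have 7x + 5 > 7x, so |(8x + 9)/(7x + 5) − (8/7)| = 23/(7(7x + 5)) < 23/(7·7x) = (23/49)/x.
Thus |(8x + 9)/(7x + 5) − (8/7)| < ε whenever x > (23/49)/ε.
Take K = (23/49)/ε. If x > K then |(8x + 9)/(7x + 5) − (8/7)| < (23/49)/x < ε.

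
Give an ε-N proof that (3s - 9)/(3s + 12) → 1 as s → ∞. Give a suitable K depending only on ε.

Let ε > 0. We seek K > 0 such that s > K implies |(3s - 9)/(3s + 12) − 1| < ε.
(3s - 9)/(3s + 12) − 1 = (3(3s - 9) − 3(3s + 12)) / (3(3s + 12)) = -63/(3(3s + 12)).
For s > 0 we have 3s + 12 > 3s, so |(3s - 9)/(3s + 12) − 1| = 63/(3(3s + 12)) < 63/(3·3s) = 7/s.
Thus |(3s - 9)/(3s + 12) − 1| < ε whenever s > 7/ε.
Take K = 7/ε. If s > K then |(3s - 9)/(3s + 12) − 1| < 7/s < ε.

K = 7/ε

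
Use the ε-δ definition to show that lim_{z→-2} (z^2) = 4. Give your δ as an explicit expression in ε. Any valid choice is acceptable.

Let ε > 0. We seek δ > 0 with 0 < |z + 2| < δ ⇒ |z^2 − 4| < ε.
Factor: z^2 − 4 = (z + 2)(z - 2), so |z^2 − 4| = |z + 2|·|z - 2|.
Restrict δ ≤ 2. Then |z + 2| < 2 gives |z| < 4, so by the triangle inequality |z - 2| ≤ 4 + 2 = 6.
Hence |z^2 − 4| ≤ 6|z + 2|, which is < ε once |z + 2| < ε/6.
Take δ = min(2, ε/6). If 0 < |z + 2| < δ then both bounds hold and |z^2 − 4| ≤ 6|z + 2| < 6·(ε/6) = ε.

δ = min(2, ε/6)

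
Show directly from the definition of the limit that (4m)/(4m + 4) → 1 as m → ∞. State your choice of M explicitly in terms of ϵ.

M = 1/ϵ

Suppose ϵ > 0. For m ≥ 1, |(4m)/(4m + 4) − 1| = |-16|/(4(4m + 4)) = 16/(4(4m + 4)).
Since 4m + 4 ≥ 4m for m ≥ 1, this is ≤ 16/(4·4m) = 1/m.
So |(4m)/(4m + 4) − 1| < ϵ whenever m > 1/ϵ.
Take M = 1/ϵ. If m > M then |(4m)/(4m + 4) − 1| ≤ 1/m < ϵ.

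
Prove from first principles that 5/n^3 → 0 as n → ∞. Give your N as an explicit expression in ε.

Let ε > 0 be given. For n ≥ 1, |5/n^3 − 0| = 5/n^3.
5/n^3 < ε ⇔ n^3 > 5/ε ⇔ n > (5/ε)^{1/3}.
Take N = (5/ε)^{1/3}. Then n > N implies 5/n^3 < ε.

N = (5/ε)^{1/3}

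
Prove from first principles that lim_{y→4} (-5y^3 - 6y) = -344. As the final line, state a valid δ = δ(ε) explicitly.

δ = min(1, ε/311)

Let ε > 0. We want δ > 0 such that 0 < |y − 4| < δ implies |(-5y^3 - 6y) + 344| < ε.
(-5y^3 - 6y) + 344 = -5y^3 - 6y + 344 = (y − 4)(-5y^2 - 20y - 86).
So |(-5y^3 - 6y) + 344| = |y − 4|·|-5y^2 - 20y - 86|.
Require δ ≤ 1. Then |y − 4| < 1 gives |y| < 5, and by the triangle inequality |-5y^2 - 20y - 86| ≤ 5·5^2 + 20·5 + 86 = 311.
Hence |(-5y^3 - 6y) + 344| ≤ 311|y − 4| < ε provided |y − 4| < ε/311.
Take δ = min(1, ε/311). Then 0 < |y − 4| < δ gives both |y − 4| < 1 and |y − 4| < ε/311, so |(-5y^3 - 6y) + 344| < ε.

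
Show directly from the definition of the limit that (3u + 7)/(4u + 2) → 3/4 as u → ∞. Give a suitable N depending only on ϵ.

Fix ϵ > 0. We seek N > 0 such that u > N implies |(3u + 7)/(4u + 2) − (3/4)| < ϵ.
(3u + 7)/(4u + 2) − (3/4) = (4(3u + 7) − 3(4u + 2)) / (4(4u + 2)) = 22/(4(4u + 2)).
For u > 0 we have 4u + 2 > 4u, so |(3u + 7)/(4u + 2) − (3/4)| = 22/(4(4u + 2)) < 22/(4·4u) = (11/8)/u.
Thus |(3u + 7)/(4u + 2) − (3/4)| < ϵ whenever u > (11/8)/ϵ.
Take N = (11/8)/ϵ. If u > N then |(3u + 7)/(4u + 2) − (3/4)| < (11/8)/u < ϵ.

N = (11/8)/ϵ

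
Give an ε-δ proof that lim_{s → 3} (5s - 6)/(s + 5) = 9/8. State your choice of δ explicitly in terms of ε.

Suppose ε > 0. We want δ > 0 with 0 < |s − 3| < δ ⇒ |(5s - 6)/(s + 5) − (9/8)| < ε.
Combining over a common denominator, (5s - 6)/(s + 5) − (9/8) = [(5s - 6)·8 − 9·(s + 5)] / [8·(s + 5)] = 31(s − 3) / (8(s + 5)).
So |(5s - 6)/(s + 5) − (9/8)| = 31|s − 3| / (8·|s + 5|).
Require δ ≤ 4, so |s + 5| ≥ |8| − |s − 3| > 8 − 4 = 4.
Hence |(5s - 6)/(s + 5) − (9/8)| < 31|s − 3|/(8·4) = (31/32)|s − 3|, which is < ε once |s − 3| < (32/31)ε.
Take δ = min(4, (32/31)ε). Then 0 < |s − 3| < δ forces both bounds, so |(5s - 6)/(s + 5) − (9/8)| < ε.

δ = min(4, (32/31)ε)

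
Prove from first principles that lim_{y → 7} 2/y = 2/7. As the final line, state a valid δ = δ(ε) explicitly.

δ = min(7/2, (49/4)ε)

Let ε > 0. We seek δ > 0 such that 0 < |y − 7| < δ implies |2/y − (2/7)| < ε.
|2/y − (2/7)| = 2·|7 − y|/(7·|y|) = 2|y − 7|/(7|y|).
Require δ ≤ 7/2 so that |y| > 7 − 7/2 = 7/2, hence 7|y| > 49/2.
Then |2/y − (2/7)| < 2|y − 7|/(49/2), which is < ε when |y − 7| < (49/4)ε.
Take δ = min(7/2, (49/4)ε). Then 0 < |y − 7| < δ gives both |y − 7| < 7/2 and |y − 7| < (49/4)ε, so |2/y − (2/7)| < ε.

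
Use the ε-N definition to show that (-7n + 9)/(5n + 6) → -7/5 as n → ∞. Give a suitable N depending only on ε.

N = (87/25)/ε

Let ε > 0 be given. For n ≥ 1, |(-7n + 9)/(5n + 6) + 7/5| = |87|/(5(5n + 6)) = 87/(5(5n + 6)).
Since 5n + 6 ≥ 5n for n ≥ 1, this is ≤ 87/(5·5n) = (87/25)/n.
So |(-7n + 9)/(5n + 6) + 7/5| < ε whenever n > (87/25)/ε.
Take N = (87/25)/ε. If n > N then |(-7n + 9)/(5n + 6) + 7/5| ≤ (87/25)/n < ε.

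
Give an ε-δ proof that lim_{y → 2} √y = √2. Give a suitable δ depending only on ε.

δ = min(2, √2·ε)

Let ε > 0 be given. We want δ > 0 such that 0 < |y − 2| < δ implies |√y − √2| < ε.
Multiplying by the conjugate, |√y − √2| = |y − 2|/(√y + √2).
Restrict δ ≤ 2 so that |y − 2| < 2 forces y > 0, and then √y + √2 > √2.
Hence |√y − √2| < |y − 2|/√2, which is < ε once |y − 2| < √2·ε.
Take δ = min(2, √2·ε). If 0 < |y − 2| < δ then y > 0 and |√y − √2| < |y − 2|/√2 < ε.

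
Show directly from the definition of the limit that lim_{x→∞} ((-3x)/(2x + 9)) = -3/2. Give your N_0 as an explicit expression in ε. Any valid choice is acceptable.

Fix ε > 0. We seek N_0 > 0 such that x > N_0 implies |(-3x)/(2x + 9) + 3/2| < ε.
(-3x)/(2x + 9) + 3/2 = (2(-3x) − (-3)(2x + 9)) / (2(2x + 9)) = 27/(2(2x + 9)).
For x > 0 we have 2x + 9 > 2x, so |(-3x)/(2x + 9) + 3/2| = 27/(2(2x + 9)) < 27/(2·2x) = (27/4)/x.
Thus |(-3x)/(2x + 9) + 3/2| < ε whenever x > (27/4)/ε.
Take N_0 = (27/4)/ε. If x > N_0 then |(-3x)/(2x + 9) + 3/2| < (27/4)/x < ε.

N_0 = (27/4)/ε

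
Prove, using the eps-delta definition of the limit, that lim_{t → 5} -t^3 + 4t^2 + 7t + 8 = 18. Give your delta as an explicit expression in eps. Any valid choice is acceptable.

delta = min(1, eps/44)

Let eps > 0. We want delta > 0 such that 0 < |t − 5| < delta implies |(-t^3 + 4t^2 + 7t + 8) − 18| < eps.
(-t^3 + 4t^2 + 7t + 8) − 18 = -t^3 + 4t^2 + 7t - 10 = (t − 5)(-t^2 - t + 2).
So |(-t^3 + 4t^2 + 7t + 8) − 18| = |t − 5|·|-t^2 - t + 2|.
Require delta ≤ 1. Then |t − 5| < 1 gives |t| < 6, and by the triangle inequality |-t^2 - t + 2| ≤ 6^2 + 6 + 2 = 44.
Hence |(-t^3 + 4t^2 + 7t + 8) − 18| ≤ 44|t − 5| < eps provided |t − 5| < eps/44.
Choosing delta = min(1, eps/44) ensures both conditions, hence |(-t^3 + 4t^2 + 7t + 8) − 18| < eps.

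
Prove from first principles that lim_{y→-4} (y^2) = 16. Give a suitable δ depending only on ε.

δ = min(2, ε/10)

Let ε > 0 be given. We seek δ > 0 with 0 < |y + 4| < δ ⇒ |y^2 − 16| < ε.
Factor: y^2 − 16 = (y + 4)(y - 4), so |y^2 − 16| = |y + 4|·|y - 4|.
Restrict δ ≤ 2. Then |y + 4| < 2 gives |y| < 6, so by the triangle inequality |y - 4| ≤ 6 + 4 = 10.
Hence |y^2 − 16| ≤ 10|y + 4|, which is < ε once |y + 4| < ε/10.
Take δ = min(2, ε/10). If 0 < |y + 4| < δ then both bounds hold and |y^2 − 16| ≤ 10|y + 4| < 10·(ε/10) = ε.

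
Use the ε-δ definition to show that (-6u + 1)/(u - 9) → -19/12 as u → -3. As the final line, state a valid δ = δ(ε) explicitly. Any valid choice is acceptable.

δ = min(6, (72/53)ε)

Fix ε > 0. We want δ > 0 with 0 < |u + 3| < δ ⇒ |(-6u + 1)/(u - 9) + 19/12| < ε.
Combining over a common denominator, (-6u + 1)/(u - 9) + 19/12 = [(-6u + 1)·(-12) − 19·(u - 9)] / [(-12)·(u - 9)] = 53(u + 3) / ((-12)(u - 9)).
So |(-6u + 1)/(u - 9) + 19/12| = 53|u + 3| / (12·|u − 9|).
Require δ ≤ 6, so |u − 9| ≥ |-12| − |u + 3| > 12 − 6 = 6.
Hence |(-6u + 1)/(u - 9) + 19/12| < 53|u + 3|/(12·6) = (53/72)|u + 3|, which is < ε once |u + 3| < (72/53)ε.
Take δ = min(6, (72/53)ε). Then 0 < |u + 3| < δ forces both bounds, so |(-6u + 1)/(u - 9) + 19/12| < ε.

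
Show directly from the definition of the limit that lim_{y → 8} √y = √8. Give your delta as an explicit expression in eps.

delta = min(8, √8·eps)

Let eps > 0. We want delta > 0 such that 0 < |y − 8| < delta implies |√y − √8| < eps.
Rationalise: √y − √8 = (y − 8)/(√y + √8), so |√y − √8| = |y − 8|/(√y + √8).
Restrict delta ≤ 8 so that |y − 8| < 8 forces y > 0, and then √y + √8 > √8.
Hence |√y − √8| < |y − 8|/√8, which is < eps once |y − 8| < √8·eps.
Take delta = min(8, √8·eps). If 0 < |y − 8| < delta then y > 0 and |√y − √8| < |y − 8|/√8 < eps.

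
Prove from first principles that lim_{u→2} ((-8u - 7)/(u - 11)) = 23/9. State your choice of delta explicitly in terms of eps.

Fix eps > 0. We want delta > 0 with 0 < |u − 2| < delta ⇒ |(-8u - 7)/(u - 11) − (23/9)| < eps.
Combining over a common denominator, (-8u - 7)/(u - 11) − (23/9) = [(-8u - 7)·(-9) − (-23)·(u - 11)] / [(-9)·(u - 11)] = 95(u − 2) / ((-9)(u - 11)).
So |(-8u - 7)/(u - 11) − (23/9)| = 95|u − 2| / (9·|u − 11|).
Require delta ≤ 9/2, so |u − 11| ≥ |-9| − |u − 2| > 9 − 9/2 = 9/2.
Hence |(-8u - 7)/(u - 11) − (23/9)| < 95|u − 2|/(9·(9/2)) = (190/81)|u − 2|, which is < eps once |u − 2| < (81/190)eps.
Take delta = min(9/2, (81/190)eps). Then 0 < |u − 2| < delta forces both bounds, so |(-8u - 7)/(u - 11) − (23/9)| < eps.

delta = min(9/2, (81/190)eps)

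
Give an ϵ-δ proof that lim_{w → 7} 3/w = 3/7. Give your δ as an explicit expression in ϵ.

Suppose ϵ > 0. We seek δ > 0 such that 0 < |w − 7| < δ implies |3/w − (3/7)| < ϵ.
|3/w − (3/7)| = 3·|7 − w|/(7·|w|) = 3|w − 7|/(7|w|).
Require δ ≤ 7/2 so that |w| > 7 − 7/2 = 7/2, hence 7|w| > 49/2.
Then |3/w − (3/7)| < 3|w − 7|/(49/2), which is < ϵ when |w − 7| < (49/6)ϵ.
Take δ = min(7/2, (49/6)ϵ). Then 0 < |w − 7| < δ gives both |w − 7| < 7/2 and |w − 7| < (49/6)ϵ, so |3/w − (3/7)| < ϵ.

δ = min(7/2, (49/6)ϵ)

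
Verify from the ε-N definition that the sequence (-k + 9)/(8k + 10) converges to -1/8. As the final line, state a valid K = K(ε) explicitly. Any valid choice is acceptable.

K = (41/32)/ε

Let ε > 0. For k ≥ 1, |(-k + 9)/(8k + 10) + 1/8| = |82|/(8(8k + 10)) = 82/(8(8k + 10)).
Since 8k + 10 ≥ 8k for k ≥ 1, this is ≤ 82/(8·8k) = (41/32)/k.
So |(-k + 9)/(8k + 10) + 1/8| < ε whenever k > (41/32)/ε.
Take K = (41/32)/ε. If k > K then |(-k + 9)/(8k + 10) + 1/8| ≤ (41/32)/k < ε.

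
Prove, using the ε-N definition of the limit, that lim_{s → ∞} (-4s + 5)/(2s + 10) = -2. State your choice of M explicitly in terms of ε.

M = (25/2)/ε

Let ε > 0. We seek M > 0 such that s > M implies |(-4s + 5)/(2s + 10) + 2| < ε.
(-4s + 5)/(2s + 10) + 2 = (2(-4s + 5) − (-4)(2s + 10)) / (2(2s + 10)) = 50/(2(2s + 10)).
For s > 0 we have 2s + 10 > 2s, so |(-4s + 5)/(2s + 10) + 2| = 50/(2(2s + 10)) < 50/(2·2s) = (25/2)/s.
Thus |(-4s + 5)/(2s + 10) + 2| < ε whenever s > (25/2)/ε.
Take M = (25/2)/ε. If s > M then |(-4s + 5)/(2s + 10) + 2| < (25/2)/s < ε.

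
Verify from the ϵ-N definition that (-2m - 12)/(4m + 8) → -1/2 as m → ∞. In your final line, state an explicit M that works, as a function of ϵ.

Suppose ϵ > 0. For m ≥ 1, |(-2m - 12)/(4m + 8) + 1/2| = |-32|/(4(4m + 8)) = 32/(4(4m + 8)).
Since 4m + 8 ≥ 4m for m ≥ 1, this is ≤ 32/(4·4m) = 2/m.
So |(-2m - 12)/(4m + 8) + 1/2| < ϵ whenever m > 2/ϵ.
Take M = 2/ϵ. If m > M then |(-2m - 12)/(4m + 8) + 1/2| ≤ 2/m < ϵ.

M = 2/ϵ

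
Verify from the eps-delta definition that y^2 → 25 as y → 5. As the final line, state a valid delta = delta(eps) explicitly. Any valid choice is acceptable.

Let eps > 0. We seek delta > 0 with 0 < |y − 5| < delta ⇒ |y^2 − 25| < eps.
Factor: y^2 − 25 = (y − 5)(y + 5), so |y^2 − 25| = |y − 5|·|y + 5|.
Restrict delta ≤ 2. Then |y − 5| < 2 gives |y| < 7, so by the triangle inequality |y + 5| ≤ 7 + 5 = 12.
Hence |y^2 − 25| ≤ 12|y − 5|, which is < eps once |y − 5| < eps/12.
Take delta = min(2, eps/12). If 0 < |y − 5| < delta then both bounds hold and |y^2 − 25| ≤ 12|y − 5| < 12·(eps/12) = eps.

delta = min(2, eps/12)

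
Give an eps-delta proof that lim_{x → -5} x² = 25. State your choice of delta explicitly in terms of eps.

delta = min(1, eps/11)

Let eps > 0. We seek delta > 0 with 0 < |x + 5| < delta ⇒ |x² − 25| < eps.
Factor: x² − 25 = (x + 5)(x - 5), so |x² − 25| = |x + 5|·|x - 5|.
Impose delta ≤ 1 so that |x| < 6; then |x - 5| ≤ 11.
Hence |x² − 25| ≤ 11|x + 5|, which is < eps once |x + 5| < eps/11.
Take delta = min(1, eps/11). If 0 < |x + 5| < delta then both bounds hold and |x² − 25| ≤ 11|x + 5| < 11·(eps/11) = eps.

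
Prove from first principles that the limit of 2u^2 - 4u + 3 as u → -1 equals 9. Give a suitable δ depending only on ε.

δ = min(2, ε/12)

Suppose ε > 0. We want δ > 0 such that 0 < |u + 1| < δ implies |(2u^2 - 4u + 3) − 9| < ε.
(2u^2 - 4u + 3) − 9 = 2u^2 - 4u - 6 = (u + 1)(2u - 6).
So |(2u^2 - 4u + 3) − 9| = |u + 1|·|2u - 6|.
Assume first that |u + 1| < 2, so |u| < 3. Then |2u - 6| ≤ 2·3 + 6 = 12.
Hence |(2u^2 - 4u + 3) − 9| ≤ 12|u + 1| < ε provided |u + 1| < ε/12.
Choosing δ = min(2, ε/12) ensures both conditions, hence |(2u^2 - 4u + 3) − 9| < ε.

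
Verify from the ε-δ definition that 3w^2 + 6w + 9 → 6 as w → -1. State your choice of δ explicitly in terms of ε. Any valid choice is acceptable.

Fix ε > 0. We want δ > 0 such that 0 < |w + 1| < δ implies |(3w^2 + 6w + 9) − 6| < ε.
(3w^2 + 6w + 9) − 6 = 3w^2 + 6w + 3 = (w + 1)(3w + 3).
So |(3w^2 + 6w + 9) − 6| = |w + 1|·|3w + 3|.
Assume first that |w + 1| < 1, so |w| < 2. Then |3w + 3| ≤ 3·2 + 3 = 9.
Hence |(3w^2 + 6w + 9) − 6| ≤ 9|w + 1| < ε provided |w + 1| < ε/9.
Choosing δ = min(1, ε/9) ensures both conditions, hence |(3w^2 + 6w + 9) − 6| < ε.

δ = min(1, ε/9)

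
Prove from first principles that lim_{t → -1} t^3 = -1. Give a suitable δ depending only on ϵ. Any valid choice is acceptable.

Let ϵ > 0. We seek δ > 0 with 0 < |t + 1| < δ ⇒ |t^3 + 1| < ϵ.
Factor: t^3 + 1 = (t + 1)(t^2 - t + 1), so |t^3 + 1| = |t + 1|·|t^2 - t + 1|.
Restrict δ ≤ 1. Then |t + 1| < 1 gives |t| < 2, so by the triangle inequality |t^2 - t + 1| ≤ 2^2 + 2 + 1 = 7.
Hence |t^3 + 1| ≤ 7|t + 1|, which is < ϵ once |t + 1| < ϵ/7.
Take δ = min(1, ϵ/7). If 0 < |t + 1| < δ then both bounds hold and |t^3 + 1| ≤ 7|t + 1| < 7·(ϵ/7) = ϵ.

δ = min(1, ϵ/7)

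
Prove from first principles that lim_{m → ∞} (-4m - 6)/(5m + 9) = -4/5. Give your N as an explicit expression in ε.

Suppose ε > 0. For m ≥ 1, |(-4m - 6)/(5m + 9) + 4/5| = |6|/(5(5m + 9)) = 6/(5(5m + 9)).
Since 5m + 9 ≥ 5m for m ≥ 1, this is ≤ 6/(5·5m) = (6/25)/m.
So |(-4m - 6)/(5m + 9) + 4/5| < ε whenever m > (6/25)/ε.
Take N = (6/25)/ε. If m > N then |(-4m - 6)/(5m + 9) + 4/5| ≤ (6/25)/m < ε.

N = (6/25)/ε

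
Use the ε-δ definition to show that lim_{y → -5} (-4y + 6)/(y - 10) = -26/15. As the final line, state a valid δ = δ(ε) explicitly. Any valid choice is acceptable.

δ = min(15/2, (225/68)ε)

Let ε > 0 be given. We want δ > 0 with 0 < |y + 5| < δ ⇒ |(-4y + 6)/(y - 10) + 26/15| < ε.
Combining over a common denominator, (-4y + 6)/(y - 10) + 26/15 = [(-4y + 6)·(-15) − 26·(y - 10)] / [(-15)·(y - 10)] = 34(y + 5) / ((-15)(y - 10)).
So |(-4y + 6)/(y - 10) + 26/15| = 34|y + 5| / (15·|y − 10|).
Require δ ≤ 15/2, so |y − 10| ≥ |-15| − |y + 5| > 15 − 15/2 = 15/2.
Hence |(-4y + 6)/(y - 10) + 26/15| < 34|y + 5|/(15·(15/2)) = (68/225)|y + 5|, which is < ε once |y + 5| < (225/68)ε.
Take δ = min(15/2, (225/68)ε). Then 0 < |y + 5| < δ forces both bounds, so |(-4y + 6)/(y - 10) + 26/15| < ε.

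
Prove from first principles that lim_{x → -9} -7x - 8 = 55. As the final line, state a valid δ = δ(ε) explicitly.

δ = ε/7

Fix ε > 0. We need δ > 0 so that 0 < |x + 9| < δ implies |(-7x - 8) − 55| < ε.
Since (-7x - 8) − 55 = -7(x + 9), we have |(-7x - 8) − 55| = 7|x + 9|.
Thus it suffices that |x + 9| < ε/7.
Take δ = ε/7. If 0 < |x + 9| < δ then |(-7x - 8) − 55| = 7|x + 9| < 7·(ε/7) = ε.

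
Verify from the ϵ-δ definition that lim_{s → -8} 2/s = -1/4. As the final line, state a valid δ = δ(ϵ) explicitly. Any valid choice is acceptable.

δ = min(4, 16ϵ)

Suppose ϵ > 0. We seek δ > 0 such that 0 < |s + 8| < δ implies |2/s + 1/4| < ϵ.
|2/s + 1/4| = 2·|-8 − s|/(8·|s|) = 2|s + 8|/(8|s|).
Restrict δ ≤ 4. Then |s + 8| < 4 gives |s| > 4, so 8|s| > 32.
Then |2/s + 1/4| < 2|s + 8|/32, which is < ϵ when |s + 8| < 16ϵ.
Take δ = min(4, 16ϵ). Then 0 < |s + 8| < δ gives both |s + 8| < 4 and |s + 8| < 16ϵ, so |2/s + 1/4| < ϵ.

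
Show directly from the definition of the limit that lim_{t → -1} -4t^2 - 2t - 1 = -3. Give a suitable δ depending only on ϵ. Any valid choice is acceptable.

Suppose ϵ > 0. We want δ > 0 such that 0 < |t + 1| < δ implies |(-4t^2 - 2t - 1) + 3| < ϵ.
(-4t^2 - 2t - 1) + 3 = -4t^2 - 2t + 2 = (t + 1)(-4t + 2).
So |(-4t^2 - 2t - 1) + 3| = |t + 1|·|-4t + 2|.
Assume first that |t + 1| < 2, so |t| < 3. Then |-4t + 2| ≤ 4·3 + 2 = 14.
Hence |(-4t^2 - 2t - 1) + 3| ≤ 14|t + 1| < ϵ provided |t + 1| < ϵ/14.
Take δ = min(2, ϵ/14). Then 0 < |t + 1| < δ gives both |t + 1| < 2 and |t + 1| < ϵ/14, so |(-4t^2 - 2t - 1) + 3| < ϵ.

δ = min(2, ϵ/14)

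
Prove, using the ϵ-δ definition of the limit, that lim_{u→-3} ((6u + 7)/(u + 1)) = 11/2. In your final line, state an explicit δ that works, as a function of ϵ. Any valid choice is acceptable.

Let ϵ > 0. We want δ > 0 with 0 < |u + 3| < δ ⇒ |(6u + 7)/(u + 1) − (11/2)| < ϵ.
Combining over a common denominator, (6u + 7)/(u + 1) − (11/2) = [(6u + 7)·(-2) − (-11)·(u + 1)] / [(-2)·(u + 1)] = -1(u + 3) / ((-2)(u + 1)).
So |(6u + 7)/(u + 1) − (11/2)| = |u + 3| / (2·|u + 1|).
Restrict δ ≤ 1. Then |u + 3| < 1 gives |u + 1| = |(u + 3) + (-2)| ≥ 2 − 1 = 1.
Hence |(6u + 7)/(u + 1) − (11/2)| < |u + 3|/(2·1) = (1/2)|u + 3|, which is < ϵ once |u + 3| < 2ϵ.
Take δ = min(1, 2ϵ). Then 0 < |u + 3| < δ forces both bounds, so |(6u + 7)/(u + 1) − (11/2)| < ϵ.

δ = min(1, 2ϵ)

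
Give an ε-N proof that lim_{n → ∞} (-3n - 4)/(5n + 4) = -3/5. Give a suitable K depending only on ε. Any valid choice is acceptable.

Let ε > 0 be given. For n ≥ 1, |(-3n - 4)/(5n + 4) + 3/5| = |-8|/(5(5n + 4)) = 8/(5(5n + 4)).
Since 5n + 4 ≥ 5n for n ≥ 1, this is ≤ 8/(5·5n) = (8/25)/n.
So |(-3n - 4)/(5n + 4) + 3/5| < ε whenever n > (8/25)/ε.
Take K = (8/25)/ε. If n > K then |(-3n - 4)/(5n + 4) + 3/5| ≤ (8/25)/n < ε.

K = (8/25)/ε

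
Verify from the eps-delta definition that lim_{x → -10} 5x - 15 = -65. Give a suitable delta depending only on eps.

Let eps > 0. We need delta > 0 so that 0 < |x + 10| < delta implies |(5x - 15) + 65| < eps.
Since (5x - 15) + 65 = 5(x + 10), we have |(5x - 15) + 65| = 5|x + 10|.
Thus it suffices that |x + 10| < eps/5.
Take delta = eps/5. If 0 < |x + 10| < delta then |(5x - 15) + 65| = 5|x + 10| < 5·(eps/5) = eps.

delta = eps/5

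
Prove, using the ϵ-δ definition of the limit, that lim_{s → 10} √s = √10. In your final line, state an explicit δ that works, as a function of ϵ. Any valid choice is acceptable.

Suppose ϵ > 0. We want δ > 0 such that 0 < |s − 10| < δ implies |√s − √10| < ϵ.
Rationalise: √s − √10 = (s − 10)/(√s + √10), so |√s − √10| = |s − 10|/(√s + √10).
Restrict δ ≤ 10 so that |s − 10| < 10 forces s > 0, and then √s + √10 > √10.
Hence |√s − √10| < |s − 10|/√10, which is < ϵ once |s − 10| < √10·ϵ.
Take δ = min(10, √10·ϵ). If 0 < |s − 10| < δ then s > 0 and |√s − √10| < |s − 10|/√10 < ϵ.

δ = min(10, √10·ϵ)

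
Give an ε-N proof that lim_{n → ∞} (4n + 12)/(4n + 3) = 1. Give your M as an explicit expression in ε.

Let ε > 0 be given. For n ≥ 1, |(4n + 12)/(4n + 3) − 1| = |36|/(4(4n + 3)) = 36/(4(4n + 3)).
Since 4n + 3 ≥ 4n for n ≥ 1, this is ≤ 36/(4·4n) = (9/4)/n.
So |(4n + 12)/(4n + 3) − 1| < ε whenever n > (9/4)/ε.
Take M = (9/4)/ε. If n > M then |(4n + 12)/(4n + 3) − 1| ≤ (9/4)/n < ε.

M = (9/4)/ε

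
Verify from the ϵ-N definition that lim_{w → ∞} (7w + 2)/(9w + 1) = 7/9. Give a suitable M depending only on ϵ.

Fix ϵ > 0. We seek M > 0 such that w > M implies |(7w + 2)/(9w + 1) − (7/9)| < ϵ.
(7w + 2)/(9w + 1) − (7/9) = (9(7w + 2) − 7(9w + 1)) / (9(9w + 1)) = 11/(9(9w + 1)).
For w > 0 we have 9w + 1 > 9w, so |(7w + 2)/(9w + 1) − (7/9)| = 11/(9(9w + 1)) < 11/(9·9w) = (11/81)/w.
Thus |(7w + 2)/(9w + 1) − (7/9)| < ϵ whenever w > (11/81)/ϵ.
Take M = (11/81)/ϵ. If w > M then |(7w + 2)/(9w + 1) − (7/9)| < (11/81)/w < ϵ.

M = (11/81)/ϵ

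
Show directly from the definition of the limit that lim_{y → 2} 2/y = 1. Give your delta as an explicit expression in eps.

Suppose eps > 0. We seek delta > 0 such that 0 < |y − 2| < delta implies |2/y − 1| < eps.
|2/y − 1| = 2·|2 − y|/(2·|y|) = 2|y − 2|/(2|y|).
Restrict delta ≤ 1. Then |y − 2| < 1 gives |y| > 1, so 2|y| > 2.
Then |2/y − 1| < 2|y − 2|/2, which is < eps when |y − 2| < eps.
Take delta = min(1, eps). Then 0 < |y − 2| < delta gives both |y − 2| < 1 and |y − 2| < eps, so |2/y − 1| < eps.

delta = min(1, eps)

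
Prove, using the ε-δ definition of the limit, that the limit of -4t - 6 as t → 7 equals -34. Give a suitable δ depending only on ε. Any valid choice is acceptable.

Suppose ε > 0. We need δ > 0 so that 0 < |t − 7| < δ implies |(-4t - 6) + 34| < ε.
|(-4t - 6) + 34| = |-4t + 28| = 4|t − 7|.
Thus it suffices that |t − 7| < ε/4.
Choosing δ = ε/4 gives |(-4t - 6) + 34| = 4|t − 7| < ε whenever |t − 7| < δ.

δ = ε/4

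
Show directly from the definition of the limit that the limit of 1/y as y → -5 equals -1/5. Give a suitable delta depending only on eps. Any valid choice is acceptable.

delta = min(5/2, (25/2)eps)

Let eps > 0 be given. We seek delta > 0 such that 0 < |y + 5| < delta implies |1/y + 1/5| < eps.
|1/y + 1/5| = |-5 − y|/(5·|y|) = |y + 5|/(5|y|).
Require delta ≤ 5/2 so that |y| > 5 − 5/2 = 5/2, hence 5|y| > 25/2.
Then |1/y + 1/5| < |y + 5|/(25/2), which is < eps when |y + 5| < (25/2)eps.
Take delta = min(5/2, (25/2)eps). Then 0 < |y + 5| < delta gives both |y + 5| < 5/2 and |y + 5| < (25/2)eps, so |1/y + 1/5| < eps.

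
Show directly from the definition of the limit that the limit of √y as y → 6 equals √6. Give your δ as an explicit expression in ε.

δ = min(6, √6·ε)

Fix ε > 0. We want δ > 0 such that 0 < |y − 6| < δ implies |√y − √6| < ε.
Multiplying by the conjugate, |√y − √6| = |y − 6|/(√y + √6).
Restrict δ ≤ 6 so that |y − 6| < 6 forces y > 0, and then √y + √6 > √6.
Hence |√y − √6| < |y − 6|/√6, which is < ε once |y − 6| < √6·ε.
Take δ = min(6, √6·ε). If 0 < |y − 6| < δ then y > 0 and |√y − √6| < |y − 6|/√6 < ε.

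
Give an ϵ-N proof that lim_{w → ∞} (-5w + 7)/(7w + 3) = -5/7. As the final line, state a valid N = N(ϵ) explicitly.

N = (64/49)/ϵ

Fix ϵ > 0. We seek N > 0 such that w > N implies |(-5w + 7)/(7w + 3) + 5/7| < ϵ.
(-5w + 7)/(7w + 3) + 5/7 = (7(-5w + 7) − (-5)(7w + 3)) / (7(7w + 3)) = 64/(7(7w + 3)).
For w > 0 we have 7w + 3 > 7w, so |(-5w + 7)/(7w + 3) + 5/7| = 64/(7(7w + 3)) < 64/(7·7w) = (64/49)/w.
Thus |(-5w + 7)/(7w + 3) + 5/7| < ϵ whenever w > (64/49)/ϵ.
Take N = (64/49)/ϵ. If w > N then |(-5w + 7)/(7w + 3) + 5/7| < (64/49)/w < ϵ.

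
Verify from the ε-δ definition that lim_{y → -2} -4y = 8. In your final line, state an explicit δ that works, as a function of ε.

δ = ε/4

Suppose ε > 0. We need δ > 0 so that 0 < |y + 2| < δ implies |(-4y) − 8| < ε.
Since (-4y) − 8 = -4(y + 2), we have |(-4y) − 8| = 4|y + 2|.
Thus it suffices that |y + 2| < ε/4.
Choosing δ = ε/4 gives |(-4y) − 8| = 4|y + 2| < ε whenever |y + 2| < δ.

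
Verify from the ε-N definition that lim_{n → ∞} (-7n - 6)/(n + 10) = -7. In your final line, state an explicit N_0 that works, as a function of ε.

Fix ε > 0. For n ≥ 1, |(-7n - 6)/(n + 10) + 7| = |64|/((n + 10)) = 64/((n + 10)).
Since n + 10 ≥ n for n ≥ 1, this is ≤ 64/(n) = 64/n.
So |(-7n - 6)/(n + 10) + 7| < ε whenever n > 64/ε.
Take N_0 = 64/ε. If n > N_0 then |(-7n - 6)/(n + 10) + 7| ≤ 64/n < ε.

N_0 = 64/ε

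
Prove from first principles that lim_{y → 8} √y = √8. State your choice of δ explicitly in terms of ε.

δ = min(8, √8·ε)

Let ε > 0. We want δ > 0 such that 0 < |y − 8| < δ implies |√y − √8| < ε.
Multiplying by the conjugate, |√y − √8| = |y − 8|/(√y + √8).
Restrict δ ≤ 8 so that |y − 8| < 8 forces y > 0, and then √y + √8 > √8.
Hence |√y − √8| < |y − 8|/√8, which is < ε once |y − 8| < √8·ε.
Take δ = min(8, √8·ε). If 0 < |y − 8| < δ then y > 0 and |√y − √8| < |y − 8|/√8 < ε.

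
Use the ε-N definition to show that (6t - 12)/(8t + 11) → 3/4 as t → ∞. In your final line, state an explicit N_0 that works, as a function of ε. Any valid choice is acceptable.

N_0 = (81/32)/ε

Let ε > 0 be given. We seek N_0 > 0 such that t > N_0 implies |(6t - 12)/(8t + 11) − (3/4)| < ε.
(6t - 12)/(8t + 11) − (3/4) = (8(6t - 12) − 6(8t + 11)) / (8(8t + 11)) = -162/(8(8t + 11)).
For t > 0 we have 8t + 11 > 8t, so |(6t - 12)/(8t + 11) − (3/4)| = 162/(8(8t + 11)) < 162/(8·8t) = (81/32)/t.
Thus |(6t - 12)/(8t + 11) − (3/4)| < ε whenever t > (81/32)/ε.
Take N_0 = (81/32)/ε. If t > N_0 then |(6t - 12)/(8t + 11) − (3/4)| < (81/32)/t < ε.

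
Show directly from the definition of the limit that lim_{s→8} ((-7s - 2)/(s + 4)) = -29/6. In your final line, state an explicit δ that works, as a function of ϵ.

Let ϵ > 0. We want δ > 0 with 0 < |s − 8| < δ ⇒ |(-7s - 2)/(s + 4) + 29/6| < ϵ.
Combining over a common denominator, (-7s - 2)/(s + 4) + 29/6 = [(-7s - 2)·12 − (-58)·(s + 4)] / [12·(s + 4)] = -26(s − 8) / (12(s + 4)).
So |(-7s - 2)/(s + 4) + 29/6| = 26|s − 8| / (12·|s + 4|).
Restrict δ ≤ 6. Then |s − 8| < 6 gives |s + 4| = |(s − 8) + 12| ≥ 12 − 6 = 6.
Hence |(-7s - 2)/(s + 4) + 29/6| < 26|s − 8|/(12·6) = (13/36)|s − 8|, which is < ϵ once |s − 8| < (36/13)ϵ.
Take δ = min(6, (36/13)ϵ). Then 0 < |s − 8| < δ forces both bounds, so |(-7s - 2)/(s + 4) + 29/6| < ϵ.

δ = min(6, (36/13)ϵ)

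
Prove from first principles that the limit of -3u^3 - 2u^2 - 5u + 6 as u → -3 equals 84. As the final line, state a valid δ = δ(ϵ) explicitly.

Let ϵ > 0 be given. We want δ > 0 such that 0 < |u + 3| < δ implies |(-3u^3 - 2u^2 - 5u + 6) − 84| < ϵ.
(-3u^3 - 2u^2 - 5u + 6) − 84 = -3u^3 - 2u^2 - 5u - 78 = (u + 3)(-3u^2 + 7u - 26).
So |(-3u^3 - 2u^2 - 5u + 6) − 84| = |u + 3|·|-3u^2 + 7u - 26|.
Assume first that |u + 3| < 2, so |u| < 5. Then |-3u^2 + 7u - 26| ≤ 3·5^2 + 7·5 + 26 = 136.
Hence |(-3u^3 - 2u^2 - 5u + 6) − 84| ≤ 136|u + 3| < ϵ provided |u + 3| < ϵ/136.
Take δ = min(2, ϵ/136). Then 0 < |u + 3| < δ gives both |u + 3| < 2 and |u + 3| < ϵ/136, so |(-3u^3 - 2u^2 - 5u + 6) − 84| < ϵ.

δ = min(2, ϵ/136)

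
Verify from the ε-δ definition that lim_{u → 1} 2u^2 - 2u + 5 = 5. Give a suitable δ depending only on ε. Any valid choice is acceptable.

δ = min(1, ε/4)

Fix ε > 0. We want δ > 0 such that 0 < |u − 1| < δ implies |(2u^2 - 2u + 5) − 5| < ε.
(2u^2 - 2u + 5) − 5 = 2u^2 - 2u = (u − 1)(2u).
So |(2u^2 - 2u + 5) − 5| = |u − 1|·|2u|.
Assume first that |u − 1| < 1, so |u| < 2. Then |2u| ≤ 2·2 = 4.
Hence |(2u^2 - 2u + 5) − 5| ≤ 4|u − 1| < ε provided |u − 1| < ε/4.
Take δ = min(1, ε/4). Then 0 < |u − 1| < δ gives both |u − 1| < 1 and |u − 1| < ε/4, so |(2u^2 - 2u + 5) − 5| < ε.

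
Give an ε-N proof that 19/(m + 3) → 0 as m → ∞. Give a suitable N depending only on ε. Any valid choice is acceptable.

Let ε > 0 be given. For m ≥ 1, |19/(m + 3) − 0| = 19/(m + 3) ≤ 19/m.
We need 19/m < ε, i.e. m > 19/ε.
Take N = 19/ε. If m > N then |19/(m + 3)| ≤ 19/m < ε.

N = 19/ε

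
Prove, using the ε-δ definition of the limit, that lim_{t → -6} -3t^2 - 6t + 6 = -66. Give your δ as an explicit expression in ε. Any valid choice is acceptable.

Fix ε > 0. We want δ > 0 such that 0 < |t + 6| < δ implies |(-3t^2 - 6t + 6) + 66| < ε.
(-3t^2 - 6t + 6) + 66 = -3t^2 - 6t + 72 = (t + 6)(-3t + 12).
So |(-3t^2 - 6t + 6) + 66| = |t + 6|·|-3t + 12|.
Assume first that |t + 6| < 1, so |t| < 7. Then |-3t + 12| ≤ 3·7 + 12 = 33.
Hence |(-3t^2 - 6t + 6) + 66| ≤ 33|t + 6| < ε provided |t + 6| < ε/33.
Choosing δ = min(1, ε/33) ensures both conditions, hence |(-3t^2 - 6t + 6) + 66| < ε.

δ = min(1, ε/33)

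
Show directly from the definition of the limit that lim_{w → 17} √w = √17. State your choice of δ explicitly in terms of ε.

Let ε > 0 be given. We want δ > 0 such that 0 < |w − 17| < δ implies |√w − √17| < ε.
Rationalise: √w − √17 = (w − 17)/(√w + √17), so |√w − √17| = |w − 17|/(√w + √17).
Restrict δ ≤ 17 so that |w − 17| < 17 forces w > 0, and then √w + √17 > √17.
Hence |√w − √17| < |w − 17|/√17, which is < ε once |w − 17| < √17·ε.
Take δ = min(17, √17·ε). If 0 < |w − 17| < δ then w > 0 and |√w − √17| < |w − 17|/√17 < ε.

δ = min(17, √17·ε)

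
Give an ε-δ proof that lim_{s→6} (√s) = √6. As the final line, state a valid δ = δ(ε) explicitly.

Let ε > 0. We want δ > 0 such that 0 < |s − 6| < δ implies |√s − √6| < ε.
Multiplying by the conjugate, |√s − √6| = |s − 6|/(√s + √6).
Restrict δ ≤ 6 so that |s − 6| < 6 forces s > 0, and then √s + √6 > √6.
Hence |√s − √6| < |s − 6|/√6, which is < ε once |s − 6| < √6·ε.
Take δ = min(6, √6·ε). If 0 < |s − 6| < δ then s > 0 and |√s − √6| < |s − 6|/√6 < ε.

δ = min(6, √6·ε)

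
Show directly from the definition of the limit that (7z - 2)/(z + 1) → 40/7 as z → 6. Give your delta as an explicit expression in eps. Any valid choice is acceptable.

Let eps > 0 be given. We want delta > 0 with 0 < |z − 6| < delta ⇒ |(7z - 2)/(z + 1) − (40/7)| < eps.
Combining over a common denominator, (7z - 2)/(z + 1) − (40/7) = [(7z - 2)·7 − 40·(z + 1)] / [7·(z + 1)] = 9(z − 6) / (7(z + 1)).
So |(7z - 2)/(z + 1) − (40/7)| = 9|z − 6| / (7·|z + 1|).
Restrict delta ≤ 7/2. Then |z − 6| < 7/2 gives |z + 1| = |(z − 6) + 7| ≥ 7 − 7/2 = 7/2.
Hence |(7z - 2)/(z + 1) − (40/7)| < 9|z − 6|/(7·(7/2)) = (18/49)|z − 6|, which is < eps once |z − 6| < (49/18)eps.
Take delta = min(7/2, (49/18)eps). Then 0 < |z − 6| < delta forces both bounds, so |(7z - 2)/(z + 1) − (40/7)| < eps.

delta = min(7/2, (49/18)eps)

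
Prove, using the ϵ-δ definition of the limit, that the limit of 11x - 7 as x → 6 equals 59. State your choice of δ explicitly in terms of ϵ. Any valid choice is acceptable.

Let ϵ > 0 be given. We need δ > 0 so that 0 < |x − 6| < δ implies |(11x - 7) − 59| < ϵ.
Since (11x - 7) − 59 = 11(x − 6), we have |(11x - 7) − 59| = 11|x − 6|.
Thus it suffices that |x − 6| < ϵ/11.
Choosing δ = ϵ/11 gives |(11x - 7) − 59| = 11|x − 6| < ϵ whenever |x − 6| < δ.

δ = ϵ/11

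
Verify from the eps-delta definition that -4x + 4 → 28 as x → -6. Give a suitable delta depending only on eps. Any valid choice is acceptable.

delta = eps/4

Let eps > 0 be given. We need delta > 0 so that 0 < |x + 6| < delta implies |(-4x + 4) − 28| < eps.
Since (-4x + 4) − 28 = -4(x + 6), we have |(-4x + 4) − 28| = 4|x + 6|.
Thus it suffices that |x + 6| < eps/4.
Take delta = eps/4. If 0 < |x + 6| < delta then |(-4x + 4) − 28| = 4|x + 6| < 4·(eps/4) = eps.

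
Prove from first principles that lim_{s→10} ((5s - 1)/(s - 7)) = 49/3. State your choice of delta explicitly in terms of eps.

delta = min(3/2, (9/68)eps)

Fix eps > 0. We want delta > 0 with 0 < |s − 10| < delta ⇒ |(5s - 1)/(s - 7) − (49/3)| < eps.
Combining over a common denominator, (5s - 1)/(s - 7) − (49/3) = [(5s - 1)·3 − 49·(s - 7)] / [3·(s - 7)] = -34(s − 10) / (3(s - 7)).
So |(5s - 1)/(s - 7) − (49/3)| = 34|s − 10| / (3·|s − 7|).
Restrict delta ≤ 3/2. Then |s − 10| < 3/2 gives |s − 7| = |(s − 10) + 3| ≥ 3 − 3/2 = 3/2.
Hence |(5s - 1)/(s - 7) − (49/3)| < 34|s − 10|/(3·(3/2)) = (68/9)|s − 10|, which is < eps once |s − 10| < (9/68)eps.
Take delta = min(3/2, (9/68)eps). Then 0 < |s − 10| < delta forces both bounds, so |(5s - 1)/(s - 7) − (49/3)| < eps.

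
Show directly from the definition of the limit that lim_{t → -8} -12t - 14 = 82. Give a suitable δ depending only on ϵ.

Suppose ϵ > 0. We need δ > 0 so that 0 < |t + 8| < δ implies |(-12t - 14) − 82| < ϵ.
|(-12t - 14) − 82| = |-12t - 96| = 12|t + 8|.
Thus it suffices that |t + 8| < ϵ/12.
Take δ = ϵ/12. If 0 < |t + 8| < δ then |(-12t - 14) − 82| = 12|t + 8| < 12·(ϵ/12) = ϵ.

δ = ϵ/12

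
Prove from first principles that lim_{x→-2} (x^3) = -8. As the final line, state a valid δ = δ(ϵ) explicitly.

δ = min(2, ϵ/28)

Suppose ϵ > 0. We seek δ > 0 with 0 < |x + 2| < δ ⇒ |x^3 + 8| < ϵ.
Factor: x^3 + 8 = (x + 2)(x^2 - 2x + 4), so |x^3 + 8| = |x + 2|·|x^2 - 2x + 4|.
Impose δ ≤ 2 so that |x| < 4; then |x^2 - 2x + 4| ≤ 28.
Hence |x^3 + 8| ≤ 28|x + 2|, which is < ϵ once |x + 2| < ϵ/28.
Take δ = min(2, ϵ/28). If 0 < |x + 2| < δ then both bounds hold and |x^3 + 8| ≤ 28|x + 2| < 28·(ϵ/28) = ϵ.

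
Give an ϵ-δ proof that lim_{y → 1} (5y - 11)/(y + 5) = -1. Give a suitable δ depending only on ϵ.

Fix ϵ > 0. We want δ > 0 with 0 < |y − 1| < δ ⇒ |(5y - 11)/(y + 5) + 1| < ϵ.
Combining over a common denominator, (5y - 11)/(y + 5) + 1 = [(5y - 11)·6 − (-6)·(y + 5)] / [6·(y + 5)] = 36(y − 1) / (6(y + 5)).
So |(5y - 11)/(y + 5) + 1| = 36|y − 1| / (6·|y + 5|).
Require δ ≤ 3, so |y + 5| ≥ |6| − |y − 1| > 6 − 3 = 3.
Hence |(5y - 11)/(y + 5) + 1| < 36|y − 1|/(6·3) = 2|y − 1|, which is < ϵ once |y − 1| < (1/2)ϵ.
Take δ = min(3, (1/2)ϵ). Then 0 < |y − 1| < δ forces both bounds, so |(5y - 11)/(y + 5) + 1| < ϵ.

δ = min(3, (1/2)ϵ)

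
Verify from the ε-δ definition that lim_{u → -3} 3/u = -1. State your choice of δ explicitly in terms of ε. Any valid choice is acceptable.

δ = min(3/2, (3/2)ε)

Let ε > 0 be given. We seek δ > 0 such that 0 < |u + 3| < δ implies |3/u + 1| < ε.
|3/u + 1| = 3·|-3 − u|/(3·|u|) = 3|u + 3|/(3|u|).
Require δ ≤ 3/2 so that |u| > 3 − 3/2 = 3/2, hence 3|u| > 9/2.
Then |3/u + 1| < 3|u + 3|/(9/2), which is < ε when |u + 3| < (3/2)ε.
Take δ = min(3/2, (3/2)ε). Then 0 < |u + 3| < δ gives both |u + 3| < 3/2 and |u + 3| < (3/2)ε, so |3/u + 1| < ε.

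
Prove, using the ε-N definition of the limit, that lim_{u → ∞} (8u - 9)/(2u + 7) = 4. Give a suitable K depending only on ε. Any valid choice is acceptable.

K = (37/2)/ε

Let ε > 0. We seek K > 0 such that u > K implies |(8u - 9)/(2u + 7) − 4| < ε.
(8u - 9)/(2u + 7) − 4 = (2(8u - 9) − 8(2u + 7)) / (2(2u + 7)) = -74/(2(2u + 7)).
For u > 0 we have 2u + 7 > 2u, so |(8u - 9)/(2u + 7) − 4| = 74/(2(2u + 7)) < 74/(2·2u) = (37/2)/u.
Thus |(8u - 9)/(2u + 7) − 4| < ε whenever u > (37/2)/ε.
Take K = (37/2)/ε. If u > K then |(8u - 9)/(2u + 7) − 4| < (37/2)/u < ε.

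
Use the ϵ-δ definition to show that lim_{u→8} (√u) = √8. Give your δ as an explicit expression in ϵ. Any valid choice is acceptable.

Let ϵ > 0 be given. We want δ > 0 such that 0 < |u − 8| < δ implies |√u − √8| < ϵ.
Rationalise: √u − √8 = (u − 8)/(√u + √8), so |√u − √8| = |u − 8|/(√u + √8).
Restrict δ ≤ 8 so that |u − 8| < 8 forces u > 0, and then √u + √8 > √8.
Hence |√u − √8| < |u − 8|/√8, which is < ϵ once |u − 8| < √8·ϵ.
Take δ = min(8, √8·ϵ). If 0 < |u − 8| < δ then u > 0 and |√u − √8| < |u − 8|/√8 < ϵ.

δ = min(8, √8·ϵ)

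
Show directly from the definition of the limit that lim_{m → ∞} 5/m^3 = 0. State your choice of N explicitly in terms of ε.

N = (5/ε)^{1/3}

Let ε > 0. For m ≥ 1, |5/m^3 − 0| = 5/m^3.
5/m^3 < ε ⇔ m^3 > 5/ε ⇔ m > (5/ε)^{1/3}.
Take N = (5/ε)^{1/3}. Then m > N implies 5/m^3 < ε.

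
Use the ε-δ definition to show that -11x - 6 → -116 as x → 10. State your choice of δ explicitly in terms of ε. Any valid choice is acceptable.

Let ε > 0. We need δ > 0 so that 0 < |x − 10| < δ implies |(-11x - 6) + 116| < ε.
|(-11x - 6) + 116| = |-11x + 110| = 11|x − 10|.
Thus it suffices that |x − 10| < ε/11.
Choosing δ = ε/11 gives |(-11x - 6) + 116| = 11|x − 10| < ε whenever |x − 10| < δ.

δ = ε/11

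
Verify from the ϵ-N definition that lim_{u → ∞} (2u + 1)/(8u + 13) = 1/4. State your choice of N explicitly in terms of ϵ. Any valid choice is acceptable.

Suppose ϵ > 0. We seek N > 0 such that u > N implies |(2u + 1)/(8u + 13) − (1/4)| < ϵ.
(2u + 1)/(8u + 13) − (1/4) = (8(2u + 1) − 2(8u + 13)) / (8(8u + 13)) = -18/(8(8u + 13)).
For u > 0 we have 8u + 13 > 8u, so |(2u + 1)/(8u + 13) − (1/4)| = 18/(8(8u + 13)) < 18/(8·8u) = (9/32)/u.
Thus |(2u + 1)/(8u + 13) − (1/4)| < ϵ whenever u > (9/32)/ϵ.
Take N = (9/32)/ϵ. If u > N then |(2u + 1)/(8u + 13) − (1/4)| < (9/32)/u < ϵ.

N = (9/32)/ϵ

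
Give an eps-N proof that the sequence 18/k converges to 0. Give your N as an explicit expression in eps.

Let eps > 0. For k ≥ 1, |18/k − 0| = 18/(k) ≤ 18/k.
We need 18/k < eps, i.e. k > 18/eps.
Take N = 18/eps. If k > N then |18/k| ≤ 18/k < eps.

N = 18/eps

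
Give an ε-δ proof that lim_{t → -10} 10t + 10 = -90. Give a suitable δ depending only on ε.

δ = ε/10

Let ε > 0. We need δ > 0 so that 0 < |t + 10| < δ implies |(10t + 10) + 90| < ε.
Since (10t + 10) + 90 = 10(t + 10), we have |(10t + 10) + 90| = 10|t + 10|.
Thus it suffices that |t + 10| < ε/10.
Take δ = ε/10. If 0 < |t + 10| < δ then |(10t + 10) + 90| = 10|t + 10| < 10·(ε/10) = ε.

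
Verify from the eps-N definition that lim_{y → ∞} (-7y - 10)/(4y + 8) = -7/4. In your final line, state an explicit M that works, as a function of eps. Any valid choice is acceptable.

M = 1/eps

Let eps > 0. We seek M > 0 such that y > M implies |(-7y - 10)/(4y + 8) + 7/4| < eps.
(-7y - 10)/(4y + 8) + 7/4 = (4(-7y - 10) − (-7)(4y + 8)) / (4(4y + 8)) = 16/(4(4y + 8)).
For y > 0 we have 4y + 8 > 4y, so |(-7y - 10)/(4y + 8) + 7/4| = 16/(4(4y + 8)) < 16/(4·4y) = 1/y.
Thus |(-7y - 10)/(4y + 8) + 7/4| < eps whenever y > 1/eps.
Take M = 1/eps. If y > M then |(-7y - 10)/(4y + 8) + 7/4| < 1/y < eps.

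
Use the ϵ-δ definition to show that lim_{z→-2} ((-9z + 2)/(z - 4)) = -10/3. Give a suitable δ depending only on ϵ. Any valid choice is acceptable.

δ = min(3, (9/17)ϵ)

Let ϵ > 0. We want δ > 0 with 0 < |z + 2| < δ ⇒ |(-9z + 2)/(z - 4) + 10/3| < ϵ.
Combining over a common denominator, (-9z + 2)/(z - 4) + 10/3 = [(-9z + 2)·(-6) − 20·(z - 4)] / [(-6)·(z - 4)] = 34(z + 2) / ((-6)(z - 4)).
So |(-9z + 2)/(z - 4) + 10/3| = 34|z + 2| / (6·|z − 4|).
Require δ ≤ 3, so |z − 4| ≥ |-6| − |z + 2| > 6 − 3 = 3.
Hence |(-9z + 2)/(z - 4) + 10/3| < 34|z + 2|/(6·3) = (17/9)|z + 2|, which is < ϵ once |z + 2| < (9/17)ϵ.
Take δ = min(3, (9/17)ϵ). Then 0 < |z + 2| < δ forces both bounds, so |(-9z + 2)/(z - 4) + 10/3| < ϵ.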